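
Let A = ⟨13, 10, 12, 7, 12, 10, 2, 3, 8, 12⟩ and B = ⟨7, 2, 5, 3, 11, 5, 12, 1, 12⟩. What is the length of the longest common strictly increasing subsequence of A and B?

3

A longest common strictly increasing subsequence is 2, 3, 12 (length 3); it appears in order in both A and B, and no longer such subsequence exists.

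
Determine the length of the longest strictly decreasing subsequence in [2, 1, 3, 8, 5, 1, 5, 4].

Let dp[i] be the longest decreasing subsequence ending at position i. Then dp = [1, 2, 1, 1, 2, 3, 2, 3].
The maximum is 3; one witness is 8, 5, 1 at positions 4,5,6.

3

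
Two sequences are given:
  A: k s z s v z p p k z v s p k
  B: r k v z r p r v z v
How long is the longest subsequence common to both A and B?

6

A longest common subsequence is kvzpzv (length 6); the LCS DP confirms no longer common subsequence exists.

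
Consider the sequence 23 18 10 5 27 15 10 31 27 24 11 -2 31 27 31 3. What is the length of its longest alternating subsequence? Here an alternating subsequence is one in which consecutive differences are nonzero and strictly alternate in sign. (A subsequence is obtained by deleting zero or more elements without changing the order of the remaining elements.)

Track the best alternating length ending on an up-step vs a down-step at each position: up/down = 1/1, 1/2, 1/2, 1/2, 3/1, 3/4, 3/4, 5/1, 5/6, 5/6, 5/6, 1/6, 7/1, 7/8, 9/1, 7/10.
The maximum over both is 10; one such subsequence is 23, 18, 27, 15, 31, 27, 31, 27, 31, 3.

10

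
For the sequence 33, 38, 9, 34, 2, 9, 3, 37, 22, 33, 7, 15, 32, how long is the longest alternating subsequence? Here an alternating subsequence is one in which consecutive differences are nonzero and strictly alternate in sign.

12

Track the best alternating length ending on an up-step vs a down-step at each position: up/down = 1/1, 2/1, 1/3, 4/3, 1/5, 6/5, 6/7, 8/3, 8/9, 10/9, 8/11, 12/11, 12/11.
The maximum over both is 12; one such subsequence is 33, 38, 9, 34, 2, 9, 3, 37, 22, 33, 7, 15.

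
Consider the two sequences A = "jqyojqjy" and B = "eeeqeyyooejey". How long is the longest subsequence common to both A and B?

A longest common subsequence is qyojy (length 5); the LCS DP confirms no longer common subsequence exists.

5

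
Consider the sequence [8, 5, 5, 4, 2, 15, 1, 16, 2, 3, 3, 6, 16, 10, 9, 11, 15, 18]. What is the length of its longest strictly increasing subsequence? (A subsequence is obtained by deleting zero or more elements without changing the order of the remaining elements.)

Scanning left to right, the best length ending at each element is: 8→1, 5→1, 5→1, 4→1, 2→1, 15→2, 1→1, 16→3, 2→2, 3→3, 3→3, 6→4, 16→5, 10→5, 9→5, 11→6, 15→7, 18→8.
So the longest increasing subsequence has length 8, e.g. 1, 2, 3, 6, 10, 11, 15, 18.

8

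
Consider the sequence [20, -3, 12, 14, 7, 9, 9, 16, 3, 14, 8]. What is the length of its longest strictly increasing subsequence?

4

Let dp[i] be the longest increasing subsequence ending at position i. Then dp = [1, 1, 2, 3, 2, 3, 3, 4, 2, 4, 3].
The maximum is 4; one witness is -3, 12, 14, 16 at positions 2,3,4,8.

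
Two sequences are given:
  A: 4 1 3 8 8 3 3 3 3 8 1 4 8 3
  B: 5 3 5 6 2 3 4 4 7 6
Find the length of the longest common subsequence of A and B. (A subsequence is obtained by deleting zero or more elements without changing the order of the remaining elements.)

Backtracking the LCS table gives one alignment: 3 (A3,B2) → 3 (A6,B6) → 4 (A12,B8).
So the longest common subsequence has length 3.

3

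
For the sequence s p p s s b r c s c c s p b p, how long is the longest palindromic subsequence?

Using dp[i][j] = 2 + dp[i+1][j−1] if the ends match, else max(dp[i+1][j], dp[i][j−1]):
dp[1][15] = 9. A witness is ppscccspp at positions 2,3,4,8,10,11,12,13,15.

9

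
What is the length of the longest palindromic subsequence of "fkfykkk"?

One longest palindromic subsequence is kkkk (positions 2,5,6,7); it reads the same forward and backward, and the interval DP gives dp[1][7] = 4.

4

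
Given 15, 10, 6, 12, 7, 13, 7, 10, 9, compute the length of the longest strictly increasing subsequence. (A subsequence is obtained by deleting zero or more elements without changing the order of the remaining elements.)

3

Let dp[i] be the longest increasing subsequence ending at position i. Then dp = [1, 1, 1, 2, 2, 3, 2, 3, 3].
The maximum is 3; one witness is 10, 12, 13 at positions 2,4,6.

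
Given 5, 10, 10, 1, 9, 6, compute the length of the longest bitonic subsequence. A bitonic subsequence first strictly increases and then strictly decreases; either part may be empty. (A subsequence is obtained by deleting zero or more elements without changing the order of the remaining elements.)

4

One longest bitonic subsequence is 5, 10, 9, 6 (positions 1,2,5,6): it rises to 10 then falls. Length 4 is optimal.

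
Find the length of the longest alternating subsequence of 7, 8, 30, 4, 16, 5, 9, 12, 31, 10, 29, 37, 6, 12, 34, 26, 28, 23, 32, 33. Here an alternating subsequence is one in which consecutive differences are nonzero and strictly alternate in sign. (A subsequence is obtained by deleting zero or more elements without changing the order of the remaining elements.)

14

Track the best alternating length ending on an up-step vs a down-step at each position: up/down = 1/1, 2/1, 2/1, 1/3, 4/3, 4/5, 6/5, 6/5, 6/1, 6/7, 8/7, 8/1, 6/9, 10/9, 10/9, 10/11, 12/11, 10/13, 14/11, 14/11.
The maximum over both is 14; one such subsequence is 7, 8, 4, 16, 5, 12, 10, 29, 6, 34, 26, 28, 23, 32.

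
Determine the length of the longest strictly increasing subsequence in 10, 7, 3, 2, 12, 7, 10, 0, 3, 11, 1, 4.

Let dp[i] be the longest increasing subsequence ending at position i. Then dp = [1, 1, 1, 1, 2, 2, 3, 1, 2, 4, 2, 3].
The maximum is 4; one witness is 3, 7, 10, 11 at positions 3,6,7,10.

4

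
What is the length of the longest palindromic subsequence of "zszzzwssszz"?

One longest palindromic subsequence is zzssszz (positions 1,3,7,8,9,10,11); it reads the same forward and backward, and the interval DP gives dp[1][11] = 7.

7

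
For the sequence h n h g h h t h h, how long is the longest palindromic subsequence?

6

One longest palindromic subsequence is hhhhhh (positions 1,3,5,6,8,9); it reads the same forward and backward, and the interval DP gives dp[1][9] = 6.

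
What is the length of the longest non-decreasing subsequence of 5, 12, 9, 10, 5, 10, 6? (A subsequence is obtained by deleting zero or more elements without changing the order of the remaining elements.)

4

One longest non-decreasing subsequence is 5, 9, 10, 10 (positions 1,3,4,6), of length 4; no longer one exists.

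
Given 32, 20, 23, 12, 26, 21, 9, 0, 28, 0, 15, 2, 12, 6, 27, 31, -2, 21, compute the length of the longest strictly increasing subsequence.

5

One longest increasing subsequence is 20, 23, 26, 28, 31 (positions 2,3,5,9,16), of length 5; no longer one exists.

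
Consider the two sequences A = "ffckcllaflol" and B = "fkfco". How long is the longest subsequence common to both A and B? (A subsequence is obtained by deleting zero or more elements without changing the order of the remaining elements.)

4

Backtracking the LCS table gives one alignment: f (A1,B1) → f (A2,B3) → c (A5,B4) → o (A11,B5).
So the longest common subsequence has length 4.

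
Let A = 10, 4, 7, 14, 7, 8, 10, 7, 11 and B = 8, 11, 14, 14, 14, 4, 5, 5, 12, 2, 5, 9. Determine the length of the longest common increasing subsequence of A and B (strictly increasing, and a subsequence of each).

A longest common strictly increasing subsequence is 8, 11 (length 2); it appears in order in both A and B, and no longer such subsequence exists.

2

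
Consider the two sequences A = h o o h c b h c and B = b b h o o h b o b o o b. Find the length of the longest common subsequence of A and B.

5

Backtracking the LCS table gives one alignment: h (A1,B3) → o (A2,B4) → o (A3,B5) → h (A4,B6) → b (A6,B12).
So the longest common subsequence has length 5.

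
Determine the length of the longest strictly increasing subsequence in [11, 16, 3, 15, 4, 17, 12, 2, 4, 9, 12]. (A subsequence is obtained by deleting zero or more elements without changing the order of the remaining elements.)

One longest increasing subsequence is 3, 4, 9, 12 (positions 3,5,10,11), of length 4; no longer one exists.

4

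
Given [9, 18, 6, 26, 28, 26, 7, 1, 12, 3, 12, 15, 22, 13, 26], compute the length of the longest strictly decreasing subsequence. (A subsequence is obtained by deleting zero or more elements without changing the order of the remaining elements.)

4

Let dp[i] be the longest decreasing subsequence ending at position i. Then dp = [1, 1, 2, 1, 1, 2, 3, 4, 3, 4, 3, 3, 3, 4, 2].
The maximum is 4; one witness is 28, 26, 7, 1 at positions 5,6,7,8.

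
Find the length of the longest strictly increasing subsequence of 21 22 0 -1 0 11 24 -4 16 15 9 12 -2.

4

Scanning left to right, the best length ending at each element is: 21→1, 22→2, 0→1, -1→1, 0→2, 11→3, 24→4, -4→1, 16→4, 15→4, 9→3, 12→4, -2→2.
So the longest increasing subsequence has length 4, e.g. -1, 0, 11, 24.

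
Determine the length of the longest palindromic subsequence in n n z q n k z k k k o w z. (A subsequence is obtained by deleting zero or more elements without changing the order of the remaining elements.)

One longest palindromic subsequence is zkkkkz (positions 3,6,8,9,10,13); it reads the same forward and backward, and the interval DP gives dp[1][13] = 6.

6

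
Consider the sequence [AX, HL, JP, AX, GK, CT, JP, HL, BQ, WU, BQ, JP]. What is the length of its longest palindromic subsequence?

One longest palindromic subsequence is JP BQ WU BQ JP (positions 3,9,10,11,12); it reads the same forward and backward, and the interval DP gives dp[1][12] = 5.

5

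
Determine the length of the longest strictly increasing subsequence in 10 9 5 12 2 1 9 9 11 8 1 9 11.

4

Let dp[i] be the longest increasing subsequence ending at position i. Then dp = [1, 1, 1, 2, 1, 1, 2, 2, 3, 2, 1, 3, 4].
The maximum is 4; one witness is 5, 8, 9, 11 at positions 3,10,12,13.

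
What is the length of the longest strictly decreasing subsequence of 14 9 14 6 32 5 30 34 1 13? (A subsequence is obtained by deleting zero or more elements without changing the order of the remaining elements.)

5

One longest decreasing subsequence is 14, 9, 6, 5, 1 (positions 1,2,4,6,9), of length 5; no longer one exists.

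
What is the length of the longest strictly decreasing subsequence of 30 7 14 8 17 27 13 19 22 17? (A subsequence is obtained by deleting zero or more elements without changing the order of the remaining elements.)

Scanning left to right, the best length ending at each element is: 30→1, 7→2, 14→2, 8→3, 17→2, 27→2, 13→3, 19→3, 22→3, 17→4.
So the longest decreasing subsequence has length 4, e.g. 30, 27, 19, 17.

4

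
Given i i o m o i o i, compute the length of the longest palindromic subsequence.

Using dp[i][j] = 2 + dp[i+1][j−1] if the ends match, else max(dp[i+1][j], dp[i][j−1]):
dp[1][8] = 7. A witness is iiomoii at positions 1,2,3,4,5,6,8.

7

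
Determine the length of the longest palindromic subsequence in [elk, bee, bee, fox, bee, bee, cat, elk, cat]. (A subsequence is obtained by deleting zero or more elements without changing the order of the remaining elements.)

One longest palindromic subsequence is elk bee bee fox bee bee elk (positions 1,2,3,4,5,6,8); it reads the same forward and backward, and the interval DP gives dp[1][9] = 7.

7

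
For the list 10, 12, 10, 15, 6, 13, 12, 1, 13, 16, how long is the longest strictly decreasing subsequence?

Let dp[i] be the longest decreasing subsequence ending at position i. Then dp = [1, 1, 2, 1, 3, 2, 3, 4, 2, 1].
The maximum is 4; one witness is 12, 10, 6, 1 at positions 2,3,5,8.

4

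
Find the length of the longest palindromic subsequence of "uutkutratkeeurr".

Using dp[i][j] = 2 + dp[i+1][j−1] if the ends match, else max(dp[i+1][j], dp[i][j−1]):
dp[1][15] = 7. A witness is uktatku at positions 2,4,6,8,9,10,13.

7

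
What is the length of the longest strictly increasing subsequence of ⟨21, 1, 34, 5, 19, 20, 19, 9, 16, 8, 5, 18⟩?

5

Scanning left to right, the best length ending at each element is: 21→1, 1→1, 34→2, 5→2, 19→3, 20→4, 19→3, 9→3, 16→4, 8→3, 5→2, 18→5.
So the longest increasing subsequence has length 5, e.g. 1, 5, 9, 16, 18.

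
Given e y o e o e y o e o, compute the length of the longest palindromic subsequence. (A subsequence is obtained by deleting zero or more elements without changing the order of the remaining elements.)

One longest palindromic subsequence is oeoyoeo (positions 3,4,5,7,8,9,10); it reads the same forward and backward, and the interval DP gives dp[1][10] = 7.

7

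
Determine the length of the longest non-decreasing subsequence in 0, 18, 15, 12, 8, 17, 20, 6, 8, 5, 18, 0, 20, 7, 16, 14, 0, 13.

One longest non-decreasing subsequence is 0, 15, 17, 20, 20 (positions 1,3,6,7,13), of length 5; no longer one exists.

5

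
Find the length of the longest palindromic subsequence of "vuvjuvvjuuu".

One longest palindromic subsequence is uuvvuu (positions 2,5,6,7,10,11); it reads the same forward and backward, and the interval DP gives dp[1][11] = 6.

6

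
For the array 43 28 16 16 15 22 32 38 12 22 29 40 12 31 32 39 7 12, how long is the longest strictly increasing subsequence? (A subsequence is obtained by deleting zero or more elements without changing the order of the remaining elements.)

One longest increasing subsequence is 16, 22, 29, 31, 32, 39 (positions 3,6,11,14,15,16), of length 6; no longer one exists.

6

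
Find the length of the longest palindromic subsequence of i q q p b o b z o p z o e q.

7

One longest palindromic subsequence is qozpzoq (positions 2,6,8,10,11,12,14); it reads the same forward and backward, and the interval DP gives dp[1][14] = 7.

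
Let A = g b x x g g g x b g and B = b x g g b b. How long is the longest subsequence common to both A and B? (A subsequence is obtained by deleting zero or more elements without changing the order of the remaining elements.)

5

A longest common subsequence is bxggb (length 5); the LCS DP confirms no longer common subsequence exists.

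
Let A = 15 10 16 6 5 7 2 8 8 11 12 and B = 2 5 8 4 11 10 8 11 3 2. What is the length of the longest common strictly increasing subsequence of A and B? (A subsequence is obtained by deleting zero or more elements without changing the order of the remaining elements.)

A longest common strictly increasing subsequence is 2, 8, 11 (length 3); it appears in order in both A and B, and no longer such subsequence exists.

3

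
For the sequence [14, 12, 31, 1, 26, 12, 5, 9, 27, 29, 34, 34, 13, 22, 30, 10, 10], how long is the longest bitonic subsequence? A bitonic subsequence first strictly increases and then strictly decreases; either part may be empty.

One longest bitonic subsequence is 1, 5, 9, 27, 29, 34, 30, 10 (positions 4,7,8,9,10,11,15,17): it rises to 34 then falls. Length 8 is optimal.

8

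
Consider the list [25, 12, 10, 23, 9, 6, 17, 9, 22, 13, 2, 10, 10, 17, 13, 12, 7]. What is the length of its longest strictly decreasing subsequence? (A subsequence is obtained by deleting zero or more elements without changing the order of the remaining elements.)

7

Let dp[i] be the longest decreasing subsequence ending at position i. Then dp = [1, 2, 3, 2, 4, 5, 3, 4, 3, 4, 6, 5, 5, 4, 5, 6, 7].
The maximum is 7; one witness is 25, 23, 22, 17, 13, 12, 7 at positions 1,4,9,14,15,16,17.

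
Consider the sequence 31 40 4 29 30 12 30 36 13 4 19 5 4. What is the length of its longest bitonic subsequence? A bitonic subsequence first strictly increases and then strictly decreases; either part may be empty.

7

Let inc[i] be the LIS ending at i and dec[i] the longest strictly decreasing subsequence starting at i. inc = [1, 2, 1, 2, 3, 2, 3, 4, 3, 1, 4, 2, 1], dec = [5, 5, 1, 4, 4, 3, 4, 4, 3, 1, 3, 2, 1].
max_i inc[i]+dec[i]−1 = 7, with one witness 4, 29, 30, 36, 19, 5, 4.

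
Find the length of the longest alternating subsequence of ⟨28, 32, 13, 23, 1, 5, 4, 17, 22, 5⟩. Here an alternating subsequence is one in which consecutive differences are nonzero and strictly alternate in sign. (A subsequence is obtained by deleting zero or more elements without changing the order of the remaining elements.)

A longest alternating subsequence is 28, 32, 13, 23, 1, 5, 4, 17, 5 (positions 1,2,3,4,5,6,7,8,10); its 8 consecutive differences strictly alternate in sign, and length 9 is optimal.

9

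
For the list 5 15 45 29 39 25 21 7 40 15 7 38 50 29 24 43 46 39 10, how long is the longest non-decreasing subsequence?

Scanning left to right, the best length ending at each element is: 5→1, 15→2, 45→3, 29→3, 39→4, 25→3, 21→3, 7→2, 40→5, 15→3, 7→3, 38→4, 50→6, 29→4, 24→4, 43→6, 46→7, 39→5, 10→4.
So the longest non-decreasing subsequence has length 7, e.g. 5, 15, 29, 39, 40, 43, 46.

7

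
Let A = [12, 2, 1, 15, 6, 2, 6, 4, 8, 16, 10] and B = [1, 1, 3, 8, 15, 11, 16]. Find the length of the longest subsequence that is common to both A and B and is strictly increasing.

A longest common strictly increasing subsequence is 1, 8, 16 (length 3); it appears in order in both A and B, and no longer such subsequence exists.

3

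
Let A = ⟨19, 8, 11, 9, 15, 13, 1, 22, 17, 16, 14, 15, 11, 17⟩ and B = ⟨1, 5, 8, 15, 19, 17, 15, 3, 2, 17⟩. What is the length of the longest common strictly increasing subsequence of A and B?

3

For each value that appears in both, track the longest common increasing run ending there.
The best achievable length is 3; one witness is 8, 15, 17 (A-positions 2,5,9, B-positions 3,4,6).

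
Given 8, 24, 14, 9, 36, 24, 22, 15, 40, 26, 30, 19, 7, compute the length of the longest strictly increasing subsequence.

Let dp[i] be the longest increasing subsequence ending at position i. Then dp = [1, 2, 2, 2, 3, 3, 3, 3, 4, 4, 5, 4, 1].
The maximum is 5; one witness is 8, 14, 24, 26, 30 at positions 1,3,6,10,11.

5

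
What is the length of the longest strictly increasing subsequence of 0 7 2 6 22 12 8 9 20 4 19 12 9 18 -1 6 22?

8

Let dp[i] be the longest increasing subsequence ending at position i. Then dp = [1, 2, 2, 3, 4, 4, 4, 5, 6, 3, 6, 6, 5, 7, 1, 4, 8].
The maximum is 8; one witness is 0, 2, 6, 8, 9, 12, 18, 22 at positions 1,3,4,7,8,12,14,17.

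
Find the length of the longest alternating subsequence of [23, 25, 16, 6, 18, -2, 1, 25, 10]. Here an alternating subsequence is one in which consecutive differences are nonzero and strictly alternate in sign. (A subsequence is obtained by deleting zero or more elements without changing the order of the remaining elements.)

7

A longest alternating subsequence is 23, 25, 16, 18, -2, 25, 10 (positions 1,2,3,5,6,8,9); its 6 consecutive differences strictly alternate in sign, and length 7 is optimal.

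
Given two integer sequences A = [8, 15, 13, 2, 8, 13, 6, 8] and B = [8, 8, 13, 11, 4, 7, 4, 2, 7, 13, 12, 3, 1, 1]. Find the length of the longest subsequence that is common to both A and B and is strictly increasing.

2

A longest common strictly increasing subsequence is 8, 13 (length 2); it appears in order in both A and B, and no longer such subsequence exists.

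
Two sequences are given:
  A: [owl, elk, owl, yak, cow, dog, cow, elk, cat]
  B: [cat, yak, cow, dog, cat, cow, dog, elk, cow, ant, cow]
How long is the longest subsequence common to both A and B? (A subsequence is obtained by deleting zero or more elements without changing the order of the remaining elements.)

Backtracking the LCS table gives one alignment: yak (A4,B2) → cow (A5,B3) → dog (A6,B4) → cow (A7,B6) → elk (A8,B8).
So the longest common subsequence has length 5.

5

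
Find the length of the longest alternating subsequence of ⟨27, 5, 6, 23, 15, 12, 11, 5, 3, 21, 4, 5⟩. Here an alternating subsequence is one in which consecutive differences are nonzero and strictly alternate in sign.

Track the best alternating length ending on an up-step vs a down-step at each position: up/down = 1/1, 1/2, 3/2, 3/2, 3/4, 3/4, 3/4, 1/4, 1/4, 5/4, 5/6, 7/6.
The maximum over both is 7; one such subsequence is 27, 5, 23, 15, 21, 4, 5.

7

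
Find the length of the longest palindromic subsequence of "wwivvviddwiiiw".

Using dp[i][j] = 2 + dp[i+1][j−1] if the ends match, else max(dp[i+1][j], dp[i][j−1]):
dp[1][14] = 9. A witness is wwivvviww at positions 1,2,3,4,5,6,7,10,14.

9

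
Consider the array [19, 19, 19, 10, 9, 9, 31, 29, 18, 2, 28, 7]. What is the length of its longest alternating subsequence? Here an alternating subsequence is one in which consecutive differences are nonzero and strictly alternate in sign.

Track the best alternating length ending on an up-step vs a down-step at each position: up/down = 1/1, 1/1, 1/1, 1/2, 1/2, 1/2, 3/1, 3/4, 3/4, 1/4, 5/4, 5/6.
The maximum over both is 6; one such subsequence is 19, 10, 31, 18, 28, 7.

6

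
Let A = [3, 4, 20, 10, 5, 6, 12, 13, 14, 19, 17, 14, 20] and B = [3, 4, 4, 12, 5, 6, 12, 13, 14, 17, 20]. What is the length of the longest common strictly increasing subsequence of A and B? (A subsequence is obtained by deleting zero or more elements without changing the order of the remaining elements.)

A longest common strictly increasing subsequence is 3, 4, 5, 6, 12, 13, 14, 17, 20 (length 9); it appears in order in both A and B, and no longer such subsequence exists.

9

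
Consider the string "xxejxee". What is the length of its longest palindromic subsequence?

3

Using dp[i][j] = 2 + dp[i+1][j−1] if the ends match, else max(dp[i+1][j], dp[i][j−1]):
dp[1][7] = 3. A witness is eee at positions 3,6,7.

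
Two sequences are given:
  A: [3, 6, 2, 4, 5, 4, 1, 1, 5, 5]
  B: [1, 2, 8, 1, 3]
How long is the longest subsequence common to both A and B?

2

A longest common subsequence is 2, 1 (length 2); the LCS DP confirms no longer common subsequence exists.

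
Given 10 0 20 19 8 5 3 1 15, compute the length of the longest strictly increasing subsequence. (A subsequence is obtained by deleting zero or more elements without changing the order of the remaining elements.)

3

Let dp[i] be the longest increasing subsequence ending at position i. Then dp = [1, 1, 2, 2, 2, 2, 2, 2, 3].
The maximum is 3; one witness is 0, 8, 15 at positions 2,5,9.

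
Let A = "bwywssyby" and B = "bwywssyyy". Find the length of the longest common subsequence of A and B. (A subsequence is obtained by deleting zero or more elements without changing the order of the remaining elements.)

Backtracking the LCS table gives one alignment: b (A1,B1) → w (A2,B2) → y (A3,B3) → w (A4,B4) → s (A5,B5) → s (A6,B6) → y (A7,B8) → y (A9,B9).
So the longest common subsequence has length 8.

8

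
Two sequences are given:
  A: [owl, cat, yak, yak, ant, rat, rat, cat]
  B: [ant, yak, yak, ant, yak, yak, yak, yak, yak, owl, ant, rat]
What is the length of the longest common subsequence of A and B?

A longest common subsequence is yak, yak, ant, rat (length 4); the LCS DP confirms no longer common subsequence exists.

4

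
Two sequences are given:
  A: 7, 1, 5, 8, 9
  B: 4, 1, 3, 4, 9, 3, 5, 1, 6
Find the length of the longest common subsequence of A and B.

Backtracking the LCS table gives one alignment: 1 (A2,B2) → 5 (A3,B7).
So the longest common subsequence has length 2.

2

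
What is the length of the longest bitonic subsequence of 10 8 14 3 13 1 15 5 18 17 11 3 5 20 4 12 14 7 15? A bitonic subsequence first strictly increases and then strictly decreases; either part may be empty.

Let inc[i] be the LIS ending at i and dec[i] the longest strictly decreasing subsequence starting at i. inc = [1, 1, 2, 1, 2, 1, 3, 2, 4, 4, 3, 2, 3, 5, 3, 4, 5, 4, 6], dec = [4, 3, 5, 2, 4, 1, 4, 2, 5, 4, 3, 1, 2, 3, 1, 2, 2, 1, 1].
max_i inc[i]+dec[i]−1 = 8, with one witness 10, 14, 15, 18, 17, 11, 5, 4.

8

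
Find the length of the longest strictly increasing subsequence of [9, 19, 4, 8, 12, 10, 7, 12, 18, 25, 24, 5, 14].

6

Scanning left to right, the best length ending at each element is: 9→1, 19→2, 4→1, 8→2, 12→3, 10→3, 7→2, 12→4, 18→5, 25→6, 24→6, 5→2, 14→5.
So the longest increasing subsequence has length 6, e.g. 4, 8, 10, 12, 18, 25.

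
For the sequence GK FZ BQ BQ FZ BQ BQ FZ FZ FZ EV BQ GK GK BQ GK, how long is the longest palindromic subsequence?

One longest palindromic subsequence is GK BQ BQ FZ FZ FZ FZ BQ BQ GK (positions 1,3,4,5,8,9,10,12,15,16); it reads the same forward and backward, and the interval DP gives dp[1][16] = 10.

10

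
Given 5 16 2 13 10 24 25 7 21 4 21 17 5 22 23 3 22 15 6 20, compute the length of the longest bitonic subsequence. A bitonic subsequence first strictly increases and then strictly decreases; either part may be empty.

8

Let inc[i] be the LIS ending at i and dec[i] the longest strictly decreasing subsequence starting at i. inc = [1, 2, 1, 2, 2, 3, 4, 2, 3, 2, 3, 3, 3, 4, 5, 2, 4, 4, 4, 5], dec = [3, 6, 1, 5, 4, 5, 5, 3, 4, 2, 4, 3, 2, 3, 4, 1, 3, 2, 1, 1].
max_i inc[i]+dec[i]−1 = 8, with one witness 5, 16, 24, 25, 23, 22, 15, 6.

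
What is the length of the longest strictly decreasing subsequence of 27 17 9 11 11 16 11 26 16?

One longest decreasing subsequence is 27, 17, 16, 11 (positions 1,2,6,7), of length 4; no longer one exists.

4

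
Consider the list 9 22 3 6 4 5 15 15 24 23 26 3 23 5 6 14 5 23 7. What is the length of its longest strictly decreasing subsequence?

4

Let dp[i] be the longest decreasing subsequence ending at position i. Then dp = [1, 1, 2, 2, 3, 3, 2, 2, 1, 2, 1, 4, 2, 3, 3, 3, 4, 2, 4].
The maximum is 4; one witness is 9, 6, 4, 3 at positions 1,4,5,12.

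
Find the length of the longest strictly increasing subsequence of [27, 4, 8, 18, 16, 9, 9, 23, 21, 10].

Scanning left to right, the best length ending at each element is: 27→1, 4→1, 8→2, 18→3, 16→3, 9→3, 9→3, 23→4, 21→4, 10→4.
So the longest increasing subsequence has length 4, e.g. 4, 8, 18, 23.

4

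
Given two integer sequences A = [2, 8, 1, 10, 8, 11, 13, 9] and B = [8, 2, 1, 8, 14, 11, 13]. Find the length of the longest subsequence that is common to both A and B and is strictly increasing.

4

For each value that appears in both, track the longest common increasing run ending there.
The best achievable length is 4; one witness is 2, 8, 11, 13 (A-positions 1,2,6,7, B-positions 2,4,6,7).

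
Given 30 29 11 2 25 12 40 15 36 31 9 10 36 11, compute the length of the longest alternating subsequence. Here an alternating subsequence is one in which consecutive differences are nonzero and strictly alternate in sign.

Track the best alternating length ending on an up-step vs a down-step at each position: up/down = 1/1, 1/2, 1/2, 1/2, 3/2, 3/4, 5/1, 5/6, 7/6, 7/8, 3/8, 9/8, 9/6, 9/10.
The maximum over both is 10; one such subsequence is 30, 11, 25, 12, 40, 15, 36, 31, 36, 11.

10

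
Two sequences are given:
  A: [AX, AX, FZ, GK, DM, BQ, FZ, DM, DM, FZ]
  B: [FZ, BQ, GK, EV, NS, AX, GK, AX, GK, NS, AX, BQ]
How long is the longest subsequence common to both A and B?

4

Backtracking the LCS table gives one alignment: AX (A1,B6) → AX (A2,B8) → GK (A4,B9) → BQ (A6,B12).
So the longest common subsequence has length 4.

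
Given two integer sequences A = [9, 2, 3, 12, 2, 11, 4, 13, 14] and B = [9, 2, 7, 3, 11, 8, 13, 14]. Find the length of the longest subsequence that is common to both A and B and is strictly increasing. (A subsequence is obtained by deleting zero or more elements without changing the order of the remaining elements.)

A longest common strictly increasing subsequence is 2, 3, 11, 13, 14 (length 5); it appears in order in both A and B, and no longer such subsequence exists.

5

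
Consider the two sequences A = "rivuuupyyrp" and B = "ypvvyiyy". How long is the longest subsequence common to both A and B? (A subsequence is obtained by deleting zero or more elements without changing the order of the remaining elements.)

A longest common subsequence is iyy (length 3); the LCS DP confirms no longer common subsequence exists.

3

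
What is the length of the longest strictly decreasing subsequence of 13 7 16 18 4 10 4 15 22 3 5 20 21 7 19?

4

Let dp[i] be the longest decreasing subsequence ending at position i. Then dp = [1, 2, 1, 1, 3, 2, 3, 2, 1, 4, 3, 2, 2, 3, 3].
The maximum is 4; one witness is 13, 7, 4, 3 at positions 1,2,5,10.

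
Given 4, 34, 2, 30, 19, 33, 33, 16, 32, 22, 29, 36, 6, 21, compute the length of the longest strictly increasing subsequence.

Let dp[i] be the longest increasing subsequence ending at position i. Then dp = [1, 2, 1, 2, 2, 3, 3, 2, 3, 3, 4, 5, 2, 3].
The maximum is 5; one witness is 4, 19, 22, 29, 36 at positions 1,5,10,11,12.

5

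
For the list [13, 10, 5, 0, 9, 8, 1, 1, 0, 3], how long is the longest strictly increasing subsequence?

3

One longest increasing subsequence is 0, 1, 3 (positions 4,7,10), of length 3; no longer one exists.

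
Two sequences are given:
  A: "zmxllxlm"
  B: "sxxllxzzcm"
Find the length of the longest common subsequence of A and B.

A longest common subsequence is xllxm (length 5); the LCS DP confirms no longer common subsequence exists.

5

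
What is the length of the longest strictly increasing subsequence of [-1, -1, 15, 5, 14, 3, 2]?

One longest increasing subsequence is -1, 5, 14 (positions 1,4,5), of length 3; no longer one exists.

3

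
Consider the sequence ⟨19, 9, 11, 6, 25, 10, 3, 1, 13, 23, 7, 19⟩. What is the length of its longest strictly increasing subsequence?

4

Scanning left to right, the best length ending at each element is: 19→1, 9→1, 11→2, 6→1, 25→3, 10→2, 3→1, 1→1, 13→3, 23→4, 7→2, 19→4.
So the longest increasing subsequence has length 4, e.g. 9, 11, 13, 23.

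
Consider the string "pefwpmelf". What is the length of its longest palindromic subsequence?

3

One longest palindromic subsequence is flf (positions 3,8,9); it reads the same forward and backward, and the interval DP gives dp[1][9] = 3.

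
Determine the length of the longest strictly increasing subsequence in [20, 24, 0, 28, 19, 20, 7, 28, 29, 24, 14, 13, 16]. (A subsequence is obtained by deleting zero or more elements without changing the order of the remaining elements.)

Let dp[i] be the longest increasing subsequence ending at position i. Then dp = [1, 2, 1, 3, 2, 3, 2, 4, 5, 4, 3, 3, 4].
The maximum is 5; one witness is 0, 19, 20, 28, 29 at positions 3,5,6,8,9.

5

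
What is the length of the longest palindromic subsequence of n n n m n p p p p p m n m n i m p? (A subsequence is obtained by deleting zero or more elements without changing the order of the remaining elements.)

Using dp[i][j] = 2 + dp[i+1][j−1] if the ends match, else max(dp[i+1][j], dp[i][j−1]):
dp[1][17] = 11. A witness is nmnpppppnmn at positions 3,4,5,6,7,8,9,10,12,13,14.

11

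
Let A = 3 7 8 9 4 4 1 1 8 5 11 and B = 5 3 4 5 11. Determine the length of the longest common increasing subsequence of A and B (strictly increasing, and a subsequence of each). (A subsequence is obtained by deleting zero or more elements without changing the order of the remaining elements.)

For each value that appears in both, track the longest common increasing run ending there.
The best achievable length is 4; one witness is 3, 4, 5, 11 (A-positions 1,5,10,11, B-positions 2,3,4,5).

4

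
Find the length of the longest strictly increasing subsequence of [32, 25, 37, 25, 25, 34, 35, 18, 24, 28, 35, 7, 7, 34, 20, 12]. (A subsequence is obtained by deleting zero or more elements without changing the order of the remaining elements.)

4

Scanning left to right, the best length ending at each element is: 32→1, 25→1, 37→2, 25→1, 25→1, 34→2, 35→3, 18→1, 24→2, 28→3, 35→4, 7→1, 7→1, 34→4, 20→2, 12→2.
So the longest increasing subsequence has length 4, e.g. 18, 24, 28, 35.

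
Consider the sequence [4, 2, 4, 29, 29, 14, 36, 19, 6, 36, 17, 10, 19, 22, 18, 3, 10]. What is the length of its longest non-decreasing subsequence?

Scanning left to right, the best length ending at each element is: 4→1, 2→1, 4→2, 29→3, 29→4, 14→3, 36→5, 19→4, 6→3, 36→6, 17→4, 10→4, 19→5, 22→6, 18→5, 3→2, 10→5.
So the longest non-decreasing subsequence has length 6, e.g. 4, 4, 29, 29, 36, 36.

6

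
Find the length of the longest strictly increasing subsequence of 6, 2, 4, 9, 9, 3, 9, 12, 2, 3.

Let dp[i] be the longest increasing subsequence ending at position i. Then dp = [1, 1, 2, 3, 3, 2, 3, 4, 1, 2].
The maximum is 4; one witness is 2, 4, 9, 12 at positions 2,3,4,8.

4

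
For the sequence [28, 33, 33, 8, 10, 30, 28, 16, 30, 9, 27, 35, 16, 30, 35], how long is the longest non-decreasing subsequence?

Scanning left to right, the best length ending at each element is: 28→1, 33→2, 33→3, 8→1, 10→2, 30→3, 28→3, 16→3, 30→4, 9→2, 27→4, 35→5, 16→4, 30→5, 35→6.
So the longest non-decreasing subsequence has length 6, e.g. 8, 10, 30, 30, 35, 35.

6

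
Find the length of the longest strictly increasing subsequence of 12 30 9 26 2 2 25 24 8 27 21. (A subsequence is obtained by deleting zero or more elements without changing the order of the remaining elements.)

Let dp[i] be the longest increasing subsequence ending at position i. Then dp = [1, 2, 1, 2, 1, 1, 2, 2, 2, 3, 3].
The maximum is 3; one witness is 12, 26, 27 at positions 1,4,10.

3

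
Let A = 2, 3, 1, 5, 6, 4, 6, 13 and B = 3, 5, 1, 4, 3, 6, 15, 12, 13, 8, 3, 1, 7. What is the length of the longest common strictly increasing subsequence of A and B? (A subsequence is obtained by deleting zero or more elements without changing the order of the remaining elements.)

4

For each value that appears in both, track the longest common increasing run ending there.
The best achievable length is 4; one witness is 3, 5, 6, 13 (A-positions 2,4,5,8, B-positions 1,2,6,9).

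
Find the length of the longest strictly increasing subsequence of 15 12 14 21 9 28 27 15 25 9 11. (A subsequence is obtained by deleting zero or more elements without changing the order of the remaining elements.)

4

Scanning left to right, the best length ending at each element is: 15→1, 12→1, 14→2, 21→3, 9→1, 28→4, 27→4, 15→3, 25→4, 9→1, 11→2.
So the longest increasing subsequence has length 4, e.g. 12, 14, 21, 28.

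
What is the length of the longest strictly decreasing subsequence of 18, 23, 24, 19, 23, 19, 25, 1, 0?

5

Scanning left to right, the best length ending at each element is: 18→1, 23→1, 24→1, 19→2, 23→2, 19→3, 25→1, 1→4, 0→5.
So the longest decreasing subsequence has length 5, e.g. 24, 23, 19, 1, 0.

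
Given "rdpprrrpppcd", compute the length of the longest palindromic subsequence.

9

One longest palindromic subsequence is dpprrrppd (positions 2,3,4,5,6,7,9,10,12); it reads the same forward and backward, and the interval DP gives dp[1][12] = 9.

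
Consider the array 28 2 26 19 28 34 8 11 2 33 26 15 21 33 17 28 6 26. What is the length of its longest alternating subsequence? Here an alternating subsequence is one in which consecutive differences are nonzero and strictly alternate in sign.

15

A longest alternating subsequence is 28, 2, 26, 19, 28, 8, 11, 2, 33, 15, 21, 17, 28, 6, 26 (positions 1,2,3,4,5,7,8,9,10,12,13,15,16,17,18); its 14 consecutive differences strictly alternate in sign, and length 15 is optimal.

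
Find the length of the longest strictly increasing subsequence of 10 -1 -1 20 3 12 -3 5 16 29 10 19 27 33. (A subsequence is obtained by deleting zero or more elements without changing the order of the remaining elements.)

7

One longest increasing subsequence is -1, 3, 12, 16, 19, 27, 33 (positions 2,5,6,9,12,13,14), of length 7; no longer one exists.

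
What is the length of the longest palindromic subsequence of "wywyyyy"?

5

Using dp[i][j] = 2 + dp[i+1][j−1] if the ends match, else max(dp[i+1][j], dp[i][j−1]):
dp[1][7] = 5. A witness is yyyyy at positions 2,4,5,6,7.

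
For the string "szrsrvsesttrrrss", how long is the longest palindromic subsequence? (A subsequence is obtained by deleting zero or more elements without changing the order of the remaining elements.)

Using dp[i][j] = 2 + dp[i+1][j−1] if the ends match, else max(dp[i+1][j], dp[i][j−1]):
dp[1][16] = 9. A witness is ssrsesrss at positions 1,4,5,7,8,9,14,15,16.

9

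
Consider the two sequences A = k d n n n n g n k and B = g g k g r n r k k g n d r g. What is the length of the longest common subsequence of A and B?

4

Backtracking the LCS table gives one alignment: k (A1,B3) → n (A3,B6) → n (A4,B11) → g (A7,B14).
So the longest common subsequence has length 4.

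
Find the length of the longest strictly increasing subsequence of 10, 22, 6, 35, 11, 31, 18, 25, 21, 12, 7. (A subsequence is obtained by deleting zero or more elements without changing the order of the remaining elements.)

4

One longest increasing subsequence is 10, 11, 18, 25 (positions 1,5,7,8), of length 4; no longer one exists.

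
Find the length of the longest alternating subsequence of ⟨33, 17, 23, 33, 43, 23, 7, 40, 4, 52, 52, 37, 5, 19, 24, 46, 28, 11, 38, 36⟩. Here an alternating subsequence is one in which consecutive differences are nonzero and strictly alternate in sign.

A longest alternating subsequence is 33, 17, 33, 23, 40, 4, 52, 37, 46, 28, 38, 36 (positions 1,2,4,6,8,9,10,12,16,17,19,20); its 11 consecutive differences strictly alternate in sign, and length 12 is optimal.

12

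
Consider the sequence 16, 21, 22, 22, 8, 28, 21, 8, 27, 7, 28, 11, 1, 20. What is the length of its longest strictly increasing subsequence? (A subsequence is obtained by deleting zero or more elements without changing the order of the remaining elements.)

One longest increasing subsequence is 16, 21, 22, 27, 28 (positions 1,2,3,9,11), of length 5; no longer one exists.

5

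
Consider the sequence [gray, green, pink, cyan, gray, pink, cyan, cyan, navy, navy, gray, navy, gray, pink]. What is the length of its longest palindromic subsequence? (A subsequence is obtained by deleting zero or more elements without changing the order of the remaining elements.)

One longest palindromic subsequence is pink gray navy gray navy gray pink (positions 3,5,9,11,12,13,14); it reads the same forward and backward, and the interval DP gives dp[1][14] = 7.

7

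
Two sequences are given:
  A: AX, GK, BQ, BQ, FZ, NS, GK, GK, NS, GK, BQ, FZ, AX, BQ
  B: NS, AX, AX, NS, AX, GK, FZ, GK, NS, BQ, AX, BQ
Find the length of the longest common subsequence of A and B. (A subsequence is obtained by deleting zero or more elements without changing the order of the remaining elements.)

Backtracking the LCS table gives one alignment: AX (A1,B5) → GK (A2,B6) → FZ (A5,B7) → GK (A8,B8) → NS (A9,B9) → BQ (A11,B10) → AX (A13,B11) → BQ (A14,B12).
So the longest common subsequence has length 8.

8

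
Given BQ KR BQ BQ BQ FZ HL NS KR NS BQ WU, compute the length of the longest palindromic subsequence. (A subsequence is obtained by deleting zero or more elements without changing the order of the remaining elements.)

One longest palindromic subsequence is BQ KR BQ BQ BQ KR BQ (positions 1,2,3,4,5,9,11); it reads the same forward and backward, and the interval DP gives dp[1][12] = 7.

7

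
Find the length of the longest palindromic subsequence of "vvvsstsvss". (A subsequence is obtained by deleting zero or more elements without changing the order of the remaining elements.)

5

Using dp[i][j] = 2 + dp[i+1][j−1] if the ends match, else max(dp[i+1][j], dp[i][j−1]):
dp[1][10] = 5. A witness is ssvss at positions 4,5,8,9,10.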